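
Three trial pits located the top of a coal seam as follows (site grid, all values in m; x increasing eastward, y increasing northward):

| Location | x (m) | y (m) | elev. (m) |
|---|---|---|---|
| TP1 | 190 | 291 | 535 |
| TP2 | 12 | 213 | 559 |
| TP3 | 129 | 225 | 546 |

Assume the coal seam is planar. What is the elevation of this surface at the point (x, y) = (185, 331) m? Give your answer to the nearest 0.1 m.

532.7 m

Let the plane be z = a·x + b·y + c.
TP2−TP1: −178a − 78b = 24;  TP3−TP1: −61a − 66b = 11.
Solving gives a = −0.10386, b = −0.07067.
Then c = 535 − a·190 − b·291 = 575.30.
At (185, 331): z = −19.2 − 23.4 + 575.30 = 532.7 m.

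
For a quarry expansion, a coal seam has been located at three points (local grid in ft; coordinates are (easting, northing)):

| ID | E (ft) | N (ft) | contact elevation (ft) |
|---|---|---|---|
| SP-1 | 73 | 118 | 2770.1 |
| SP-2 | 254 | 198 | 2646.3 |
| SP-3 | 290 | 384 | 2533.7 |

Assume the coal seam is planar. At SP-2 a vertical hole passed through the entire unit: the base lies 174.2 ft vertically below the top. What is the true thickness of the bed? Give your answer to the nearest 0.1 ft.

Let the plane be z = a·E + b·N + c.
SP-2−SP-1: 181a + 80b = −123.8;  SP-3−SP-1: 217a + 266b = −236.4.
Solving gives a = −0.45536, b = −0.51724.
|∇z| = √(a²+b²) = 0.68913, so dip δ = arctan(0.68913) = 34.57°.
True thickness = vertical thickness × cos δ = 174.2 × cos 34.57° = 143.4 ft.

143.4 ft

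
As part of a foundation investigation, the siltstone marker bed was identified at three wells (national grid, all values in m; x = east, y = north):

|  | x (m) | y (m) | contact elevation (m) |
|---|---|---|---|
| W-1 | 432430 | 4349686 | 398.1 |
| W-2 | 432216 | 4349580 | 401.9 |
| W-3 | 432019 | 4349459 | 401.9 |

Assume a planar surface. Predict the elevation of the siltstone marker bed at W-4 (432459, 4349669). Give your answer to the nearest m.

Two edge vectors: W-1→W-2 = (-214, -106, 3.8), W-1→W-3 = (-411, -227, 3.8).
Normal n = (W-1→W-2) × (W-1→W-3) = (459.8, -748.6, 5012).
So ∂z/∂x = −n_x/n_z = −0.09173982 and ∂z/∂y = −n_y/n_z = 0.14936153.
Intercept c from W-1: 398.1 + 39671.05 − 649675.77 = −609606.61.
At (432459, 4349669): z = −39673.7 + 649673.2 − 609606.61 = 392.9 m.

393 m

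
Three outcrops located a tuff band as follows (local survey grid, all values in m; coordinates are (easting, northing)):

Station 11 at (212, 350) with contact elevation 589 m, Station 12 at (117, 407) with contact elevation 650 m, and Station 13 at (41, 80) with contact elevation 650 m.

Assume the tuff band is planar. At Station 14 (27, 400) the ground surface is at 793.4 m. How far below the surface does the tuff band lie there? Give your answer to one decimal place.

Two edge vectors: Station 11→Station 12 = (-95, 57, 61), Station 11→Station 13 = (-171, -270, 61).
Normal n = (Station 11→Station 12) × (Station 11→Station 13) = (19947, -4636, 35397).
So ∂z/∂E = −n_x/n_z = −0.56352 and ∂z/∂N = −n_y/n_z = 0.13097.
Intercept c from Station 11: 589 + 119.47 − 45.84 = 662.63.
At (27, 400): z_contact = −15.22 + 52.39 + 662.63 = 699.80 m.
Depth below ground = 793.4 − 699.80 = 93.6 m.

93.6 m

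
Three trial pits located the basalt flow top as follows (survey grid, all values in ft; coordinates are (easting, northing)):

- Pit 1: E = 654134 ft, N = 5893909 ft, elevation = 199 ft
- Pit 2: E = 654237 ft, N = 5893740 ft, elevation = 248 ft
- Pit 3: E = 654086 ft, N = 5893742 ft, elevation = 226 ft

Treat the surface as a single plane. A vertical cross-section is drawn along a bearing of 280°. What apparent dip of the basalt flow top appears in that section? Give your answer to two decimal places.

Two edge vectors: Pit 1→Pit 2 = (103, -169, 49), Pit 1→Pit 3 = (-48, -167, 27).
Normal n = (Pit 1→Pit 2) × (Pit 1→Pit 3) = (3620, -5133, -25313).
So ∂z/∂E = −n_x/n_z = 0.14301 and ∂z/∂N = −n_y/n_z = −0.20278.
Unit vector along 280° is (sin 280°, cos 280°) = (-0.9848, 0.1736).
Slope in that direction = a·(-0.9848) + b·(0.1736) = −0.17605.
Apparent dip = arctan|0.17605| = 9.98° (true dip is 13.9°, so apparent ≤ true as expected).

9.98°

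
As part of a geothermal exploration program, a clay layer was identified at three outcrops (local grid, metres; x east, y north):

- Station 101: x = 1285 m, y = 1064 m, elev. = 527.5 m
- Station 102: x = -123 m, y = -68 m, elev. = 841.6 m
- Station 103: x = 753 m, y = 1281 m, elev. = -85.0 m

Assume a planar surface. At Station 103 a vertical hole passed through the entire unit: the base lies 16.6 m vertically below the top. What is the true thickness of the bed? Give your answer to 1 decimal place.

10.0 m

Two edge vectors: Station 101→Station 102 = (-1408, -1132, 314.1), Station 101→Station 103 = (-532, 217, -612.5).
Normal n = (Station 101→Station 102) × (Station 101→Station 103) = (625190.3, -1029501.2, -907760).
So ∂z/∂x = −n_x/n_z = 0.68872 and ∂z/∂y = −n_y/n_z = −1.13411.
|∇z| = √(a²+b²) = 1.32685, so dip δ = arctan(1.32685) = 53.00°.
True thickness = vertical thickness × cos δ = 16.6 × cos 53.00° = 10.0 m.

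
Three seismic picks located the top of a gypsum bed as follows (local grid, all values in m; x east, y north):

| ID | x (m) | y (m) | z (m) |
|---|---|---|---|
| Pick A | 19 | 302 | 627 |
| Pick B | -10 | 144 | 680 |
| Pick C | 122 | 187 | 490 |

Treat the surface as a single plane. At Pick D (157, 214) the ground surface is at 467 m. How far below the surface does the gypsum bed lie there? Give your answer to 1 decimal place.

28.6 m

Let the plane be z = a·x + b·y + c.
Pick B−Pick A: −29a − 158b = 53;  Pick C−Pick A: 103a − 115b = −137.
Solving gives a = −1.41471, b = −0.07578.
Then c = 627 − a·19 − b·302 = 676.77.
At (157, 214): z_contact = −222.11 − 16.22 + 676.77 = 438.44 m.
Depth below ground = 467 − 438.44 = 28.6 m.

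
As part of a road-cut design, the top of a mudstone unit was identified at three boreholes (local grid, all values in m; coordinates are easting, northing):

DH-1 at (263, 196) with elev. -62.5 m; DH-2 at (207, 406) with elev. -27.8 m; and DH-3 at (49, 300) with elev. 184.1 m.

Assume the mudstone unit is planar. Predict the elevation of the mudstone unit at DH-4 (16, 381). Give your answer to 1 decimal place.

Two edge vectors: DH-1→DH-2 = (-56, 210, 34.7), DH-1→DH-3 = (-214, 104, 246.6).
Normal n = (DH-1→DH-2) × (DH-1→DH-3) = (48177.2, 6383.8, 39116).
So ∂z/∂easting = −n_x/n_z = −1.23165 and ∂z/∂northing = −n_y/n_z = −0.16320.
Intercept c from DH-1: -62.5 + 323.92 + 31.99 = 293.41.
At (16, 381): z = −19.7 − 62.2 + 293.41 = 211.5 m.

211.5 m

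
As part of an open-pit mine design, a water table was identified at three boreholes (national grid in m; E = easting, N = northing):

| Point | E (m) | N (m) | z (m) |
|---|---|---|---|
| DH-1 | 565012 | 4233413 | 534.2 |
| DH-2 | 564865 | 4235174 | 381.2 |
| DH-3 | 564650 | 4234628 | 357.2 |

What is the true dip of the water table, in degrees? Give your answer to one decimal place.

15.7°

Two edge vectors: DH-1→DH-2 = (-147, 1761, -153), DH-1→DH-3 = (-362, 1215, -177).
Normal n = (DH-1→DH-2) × (DH-1→DH-3) = (-125802, 29367, 458877).
So ∂z/∂E = −n_x/n_z = 0.27415 and ∂z/∂N = −n_y/n_z = −0.06400.
Gradient magnitude |∇z| = √(a² + b²) = √(0.07516 + 0.00410) = 0.28152.
True dip = arctan(0.28152) = 15.7°, dipping toward WNW (azimuth ≈ 283°).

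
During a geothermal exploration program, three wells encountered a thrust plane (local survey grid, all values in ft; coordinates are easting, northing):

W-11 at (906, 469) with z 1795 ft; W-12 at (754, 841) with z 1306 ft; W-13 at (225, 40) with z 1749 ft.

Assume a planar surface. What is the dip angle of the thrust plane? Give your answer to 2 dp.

Two edge vectors: W-11→W-12 = (-152, 372, -489), W-11→W-13 = (-681, -429, -46).
Normal n = (W-11→W-12) × (W-11→W-13) = (-226893, 326017, 318540).
So ∂z/∂easting = −n_x/n_z = 0.71229 and ∂z/∂northing = −n_y/n_z = −1.02347.
Gradient magnitude |∇z| = √(a² + b²) = √(0.50736 + 1.04750) = 1.24694.
True dip = arctan(1.24694) = 51.27°, dipping toward NW (azimuth ≈ 325°).

51.27°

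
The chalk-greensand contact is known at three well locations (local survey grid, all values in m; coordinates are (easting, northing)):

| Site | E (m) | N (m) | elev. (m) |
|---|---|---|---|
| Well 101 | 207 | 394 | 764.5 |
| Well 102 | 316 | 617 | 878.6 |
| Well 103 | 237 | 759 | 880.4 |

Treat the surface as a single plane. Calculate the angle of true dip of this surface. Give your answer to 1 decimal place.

28.9°

Two edge vectors: Well 101→Well 102 = (109, 223, 114.1), Well 101→Well 103 = (30, 365, 115.9).
Normal n = (Well 101→Well 102) × (Well 101→Well 103) = (-15800.8, -9210.1, 33095).
So ∂z/∂E = −n_x/n_z = 0.47744 and ∂z/∂N = −n_y/n_z = 0.27829.
Gradient magnitude |∇z| = √(a² + b²) = √(0.22795 + 0.07745) = 0.55262.
True dip = arctan(0.55262) = 28.9°, dipping toward WSW (azimuth ≈ 240°).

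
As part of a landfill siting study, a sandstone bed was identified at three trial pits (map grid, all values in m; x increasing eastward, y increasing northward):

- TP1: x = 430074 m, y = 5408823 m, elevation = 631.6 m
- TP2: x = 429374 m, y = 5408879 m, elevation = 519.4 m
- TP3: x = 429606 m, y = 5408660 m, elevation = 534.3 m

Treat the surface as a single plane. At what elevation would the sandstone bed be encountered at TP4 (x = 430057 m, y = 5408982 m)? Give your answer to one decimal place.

646.4 m

Let the plane be z = a·x + b·y + c.
TP2−TP1: −700a + 56b = −112.2;  TP3−TP1: −468a − 163b = −97.3.
Solving gives a = 0.169180660, b = 0.111186818.
Then c = 631.6 − a·430074 − b·5408823 = −673518.42.
At (430057, 5408982): z = 72757.3 + 601407.5 − 673518.42 = 646.4 m.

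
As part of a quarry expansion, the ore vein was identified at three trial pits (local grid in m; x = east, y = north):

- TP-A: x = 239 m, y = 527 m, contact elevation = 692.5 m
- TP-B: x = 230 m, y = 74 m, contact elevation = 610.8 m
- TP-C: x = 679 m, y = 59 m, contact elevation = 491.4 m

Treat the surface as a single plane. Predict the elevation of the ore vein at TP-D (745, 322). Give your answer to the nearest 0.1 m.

Two edge vectors: TP-A→TP-B = (-9, -453, -81.7), TP-A→TP-C = (440, -468, -201.1).
Normal n = (TP-A→TP-B) × (TP-A→TP-C) = (52862.7, -37757.9, 203532).
So ∂z/∂x = −n_x/n_z = −0.25973 and ∂z/∂y = −n_y/n_z = 0.18551.
Intercept c from TP-A: 692.5 + 62.07 − 97.77 = 656.81.
At (745, 322): z = −193.5 + 59.7 + 656.81 = 523.0 m.

523.0 m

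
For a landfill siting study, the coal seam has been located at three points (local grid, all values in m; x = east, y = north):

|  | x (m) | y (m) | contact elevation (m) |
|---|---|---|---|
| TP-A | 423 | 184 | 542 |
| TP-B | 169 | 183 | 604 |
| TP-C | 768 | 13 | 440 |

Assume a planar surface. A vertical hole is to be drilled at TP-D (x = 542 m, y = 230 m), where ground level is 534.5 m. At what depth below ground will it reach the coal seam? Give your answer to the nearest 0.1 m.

16.8 m

Let the plane be z = a·x + b·y + c.
TP-B−TP-A: −254a − 1b = 62;  TP-C−TP-A: 345a − 171b = −102.
Solving gives a = −0.24450, b = 0.10320.
Then c = 542 − a·423 − b·184 = 626.44.
At (542, 230): z_contact = −132.52 + 23.74 + 626.44 = 517.65 m.
Depth below ground = 534.5 − 517.65 = 16.8 m.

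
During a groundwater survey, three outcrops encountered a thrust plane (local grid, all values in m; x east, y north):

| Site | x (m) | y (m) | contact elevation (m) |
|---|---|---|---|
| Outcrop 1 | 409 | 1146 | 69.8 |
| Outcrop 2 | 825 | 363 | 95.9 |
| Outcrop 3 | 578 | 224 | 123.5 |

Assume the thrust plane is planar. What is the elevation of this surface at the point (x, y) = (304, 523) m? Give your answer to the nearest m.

122 m

Let the plane be z = a·x + b·y + c.
Outcrop 2−Outcrop 1: 416a − 783b = 26.1;  Outcrop 3−Outcrop 1: 169a − 922b = 53.7.
Solving gives a = −0.07158, b = −0.07136.
Then c = 69.8 − a·409 − b·1146 = 180.86.
At (304, 523): z = −21.8 − 37.3 + 180.86 = 121.8 m.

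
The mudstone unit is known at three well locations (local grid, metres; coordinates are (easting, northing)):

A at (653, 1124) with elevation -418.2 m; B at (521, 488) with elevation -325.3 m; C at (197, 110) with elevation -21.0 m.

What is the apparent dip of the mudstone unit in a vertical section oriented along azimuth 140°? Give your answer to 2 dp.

35.05°

Two edge vectors: A→B = (-132, -636, 92.9), A→C = (-456, -1014, 397.2).
Normal n = (A→B) × (A→C) = (-158418.6, 10068, -156168).
So ∂z/∂E = −n_x/n_z = −1.01441 and ∂z/∂N = −n_y/n_z = 0.06447.
Unit vector along 140° is (sin 140°, cos 140°) = (0.6428, -0.7660).
Slope in that direction = a·(0.6428) + b·(-0.7660) = −0.70144.
Apparent dip = arctan|0.70144| = 35.05° (true dip is 45.5°, so apparent ≤ true as expected).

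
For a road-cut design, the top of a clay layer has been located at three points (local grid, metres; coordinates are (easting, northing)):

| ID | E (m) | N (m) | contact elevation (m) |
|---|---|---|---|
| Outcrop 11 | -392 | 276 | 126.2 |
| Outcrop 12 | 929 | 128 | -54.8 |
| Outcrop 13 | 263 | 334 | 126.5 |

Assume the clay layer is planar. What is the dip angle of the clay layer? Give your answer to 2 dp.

34.53°

Let the plane be z = a·E + b·N + c.
Outcrop 12−Outcrop 11: 1321a − 148b = −181;  Outcrop 13−Outcrop 11: 655a + 58b = 0.3.
Solving gives a = −0.06023, b = 0.68537.
Gradient magnitude |∇z| = √(a² + b²) = √(0.00363 + 0.46973) = 0.68801.
True dip = arctan(0.68801) = 34.53°, dipping toward S (azimuth ≈ 175°).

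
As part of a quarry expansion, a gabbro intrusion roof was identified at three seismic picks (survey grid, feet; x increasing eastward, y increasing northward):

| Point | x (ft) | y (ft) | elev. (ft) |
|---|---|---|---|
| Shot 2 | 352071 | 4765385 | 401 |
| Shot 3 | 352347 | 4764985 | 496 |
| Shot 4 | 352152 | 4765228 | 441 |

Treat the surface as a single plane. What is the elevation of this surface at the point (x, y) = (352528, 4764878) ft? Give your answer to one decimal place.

510.8 ft

Let the plane be z = a·x + b·y + c.
Shot 3−Shot 2: 276a − 400b = 95;  Shot 4−Shot 2: 81a − 157b = 40.
Solving gives a = −0.099249909, b = −0.305982437.
Then c = 401 − a·352071 − b·4765385 = 1493468.13.
At (352528, 4764878): z = −34988.4 − 1457969.0 + 1493468.13 = 510.8 ft.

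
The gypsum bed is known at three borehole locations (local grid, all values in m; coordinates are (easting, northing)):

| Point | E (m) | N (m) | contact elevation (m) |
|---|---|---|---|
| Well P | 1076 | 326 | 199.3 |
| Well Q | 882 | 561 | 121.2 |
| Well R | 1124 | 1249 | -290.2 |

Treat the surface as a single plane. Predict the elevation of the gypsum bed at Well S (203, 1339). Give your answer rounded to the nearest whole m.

-129 m

Two edge vectors: Well P→Well Q = (-194, 235, -78.1), Well P→Well R = (48, 923, -489.5).
Normal n = (Well P→Well Q) × (Well P→Well R) = (-42946.2, -98711.8, -190342).
So ∂z/∂E = −n_x/n_z = −0.22563 and ∂z/∂N = −n_y/n_z = −0.51860.
Intercept c from Well P: 199.3 + 242.77 + 169.06 = 611.14.
At (203, 1339): z = −45.8 − 694.4 + 611.14 = -129.1 m.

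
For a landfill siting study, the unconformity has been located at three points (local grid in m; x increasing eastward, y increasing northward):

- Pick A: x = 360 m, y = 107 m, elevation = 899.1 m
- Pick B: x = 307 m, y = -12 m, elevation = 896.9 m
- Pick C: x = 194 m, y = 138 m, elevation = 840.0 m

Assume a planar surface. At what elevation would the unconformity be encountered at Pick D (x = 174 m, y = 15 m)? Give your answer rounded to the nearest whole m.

Let the plane be z = a·x + b·y + c.
Pick B−Pick A: −53a − 119b = −2.2;  Pick C−Pick A: −166a + 31b = −59.1.
Solving gives a = 0.33187, b = −0.12932.
Then c = 899.1 − a·360 − b·107 = 793.46.
At (174, 15): z = 57.7 − 1.9 + 793.46 = 849.3 m.

849 m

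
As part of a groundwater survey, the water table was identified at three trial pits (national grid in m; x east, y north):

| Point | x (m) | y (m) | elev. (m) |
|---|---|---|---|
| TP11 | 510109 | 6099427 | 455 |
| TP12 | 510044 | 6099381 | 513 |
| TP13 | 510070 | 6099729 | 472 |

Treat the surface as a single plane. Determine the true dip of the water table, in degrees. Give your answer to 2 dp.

40.56°

Let the plane be z = a·x + b·y + c.
TP12−TP11: −65a − 46b = 58;  TP13−TP11: −39a + 302b = 17.
Solving gives a = −0.85409, b = −0.05400.
Gradient magnitude |∇z| = √(a² + b²) = √(0.72947 + 0.00292) = 0.85579.
True dip = arctan(0.85579) = 40.56°, dipping toward E (azimuth ≈ 086°).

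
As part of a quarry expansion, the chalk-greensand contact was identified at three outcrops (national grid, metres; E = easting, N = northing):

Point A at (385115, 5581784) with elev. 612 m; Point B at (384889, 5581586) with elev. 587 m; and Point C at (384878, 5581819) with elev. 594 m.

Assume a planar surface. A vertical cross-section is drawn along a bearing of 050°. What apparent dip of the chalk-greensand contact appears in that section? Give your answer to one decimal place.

Let the plane be z = a·E + b·N + c.
Point B−Point A: −226a − 198b = −25;  Point C−Point A: −237a + 35b = −18.
Solving gives a = 0.08095, b = 0.03386.
Unit vector along 050° is (sin 50°, cos 50°) = (0.7660, 0.6428).
Slope in that direction = a·(0.7660) + b·(0.6428) = 0.08378.
Apparent dip = arctan|0.08378| = 4.8° (true dip is 5.0°, so apparent ≤ true as expected).

4.8°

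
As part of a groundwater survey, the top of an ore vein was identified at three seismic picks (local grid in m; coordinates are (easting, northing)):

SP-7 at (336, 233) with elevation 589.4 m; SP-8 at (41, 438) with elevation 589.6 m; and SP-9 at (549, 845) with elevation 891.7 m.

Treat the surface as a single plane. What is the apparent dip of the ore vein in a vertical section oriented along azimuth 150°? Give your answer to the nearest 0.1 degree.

Two edge vectors: SP-7→SP-8 = (-295, 205, 0.2), SP-7→SP-9 = (213, 612, 302.3).
Normal n = (SP-7→SP-8) × (SP-7→SP-9) = (61849.1, 89221.1, -224205).
So ∂z/∂E = −n_x/n_z = 0.27586 and ∂z/∂N = −n_y/n_z = 0.39794.
Unit vector along 150° is (sin 150°, cos 150°) = (0.5000, -0.8660).
Slope in that direction = a·(0.5000) + b·(-0.8660) = −0.20670.
Apparent dip = arctan|0.20670| = 11.7° (true dip is 25.8°, so apparent ≤ true as expected).

11.7°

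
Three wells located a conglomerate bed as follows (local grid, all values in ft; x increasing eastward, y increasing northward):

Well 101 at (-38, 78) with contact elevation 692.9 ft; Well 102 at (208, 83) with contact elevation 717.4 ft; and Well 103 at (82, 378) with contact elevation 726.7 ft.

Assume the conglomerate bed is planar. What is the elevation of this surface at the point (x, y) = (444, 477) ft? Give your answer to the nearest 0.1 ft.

Let the plane be z = a·x + b·y + c.
Well 102−Well 101: 246a + 5b = 24.5;  Well 103−Well 101: 120a + 300b = 33.8.
Solving gives a = 0.09810, b = 0.07343.
Then c = 692.9 − a·-38 − b·78 = 690.90.
At (444, 477): z = 43.6 + 35.0 + 690.90 = 769.5 ft.

769.5 ft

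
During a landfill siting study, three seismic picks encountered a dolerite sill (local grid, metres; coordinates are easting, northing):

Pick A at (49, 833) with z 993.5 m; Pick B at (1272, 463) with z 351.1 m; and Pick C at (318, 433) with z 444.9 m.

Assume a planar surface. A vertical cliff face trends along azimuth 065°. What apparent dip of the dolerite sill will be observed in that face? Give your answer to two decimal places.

22.52°

Two edge vectors: Pick A→Pick B = (1223, -370, -642.4), Pick A→Pick C = (269, -400, -548.6).
Normal n = (Pick A→Pick B) × (Pick A→Pick C) = (-53978, 498132.2, -389670).
So ∂z/∂easting = −n_x/n_z = −0.13852 and ∂z/∂northing = −n_y/n_z = 1.27834.
Unit vector along 065° is (sin 65°, cos 65°) = (0.9063, 0.4226).
Slope in that direction = a·(0.9063) + b·(0.4226) = 0.41471.
Apparent dip = arctan|0.41471| = 22.52° (true dip is 52.1°, so apparent ≤ true as expected).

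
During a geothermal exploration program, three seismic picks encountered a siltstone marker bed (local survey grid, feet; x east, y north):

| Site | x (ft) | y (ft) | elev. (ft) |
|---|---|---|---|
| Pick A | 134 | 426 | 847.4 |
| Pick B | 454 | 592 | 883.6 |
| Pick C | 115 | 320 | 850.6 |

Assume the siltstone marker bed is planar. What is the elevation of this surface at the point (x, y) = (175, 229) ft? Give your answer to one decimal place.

864.2 ft

Two edge vectors: Pick A→Pick B = (320, 166, 36.2), Pick A→Pick C = (-19, -106, 3.2).
Normal n = (Pick A→Pick B) × (Pick A→Pick C) = (4368.4, -1711.8, -30766).
So ∂z/∂x = −n_x/n_z = 0.14199 and ∂z/∂y = −n_y/n_z = −0.05564.
Intercept c from Pick A: 847.4 − 19.03 + 23.70 = 852.08.
At (175, 229): z = 24.8 − 12.7 + 852.08 = 864.2 ft.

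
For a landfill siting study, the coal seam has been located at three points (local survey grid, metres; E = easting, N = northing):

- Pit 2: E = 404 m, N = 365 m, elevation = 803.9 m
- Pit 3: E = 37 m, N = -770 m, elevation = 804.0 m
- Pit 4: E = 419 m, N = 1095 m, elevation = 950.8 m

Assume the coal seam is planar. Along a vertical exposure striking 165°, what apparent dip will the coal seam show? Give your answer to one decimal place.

20.8°

Let the plane be z = a·E + b·N + c.
Pit 3−Pit 2: −367a − 1135b = 0.1;  Pit 4−Pit 2: 15a + 730b = 146.9.
Solving gives a = −0.66486, b = 0.21489.
Unit vector along 165° is (sin 165°, cos 165°) = (0.2588, -0.9659).
Slope in that direction = a·(0.2588) + b·(-0.9659) = −0.37965.
Apparent dip = arctan|0.37965| = 20.8° (true dip is 34.9°, so apparent ≤ true as expected).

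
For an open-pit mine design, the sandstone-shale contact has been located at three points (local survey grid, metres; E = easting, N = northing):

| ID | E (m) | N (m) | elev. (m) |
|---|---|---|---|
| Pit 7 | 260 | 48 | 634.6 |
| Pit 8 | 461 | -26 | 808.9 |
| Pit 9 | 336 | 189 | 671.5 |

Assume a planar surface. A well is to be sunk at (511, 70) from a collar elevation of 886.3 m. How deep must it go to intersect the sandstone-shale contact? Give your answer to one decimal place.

53.7 m

Two edge vectors: Pit 7→Pit 8 = (201, -74, 174.3), Pit 7→Pit 9 = (76, 141, 36.9).
Normal n = (Pit 7→Pit 8) × (Pit 7→Pit 9) = (-27306.9, 5829.9, 33965).
So ∂z/∂E = −n_x/n_z = 0.80397 and ∂z/∂N = −n_y/n_z = −0.17164.
Intercept c from Pit 7: 634.6 − 209.03 + 8.24 = 433.81.
At (511, 70): z_contact = 410.83 − 12.02 + 433.81 = 832.62 m.
Depth below ground = 886.3 − 832.62 = 53.7 m.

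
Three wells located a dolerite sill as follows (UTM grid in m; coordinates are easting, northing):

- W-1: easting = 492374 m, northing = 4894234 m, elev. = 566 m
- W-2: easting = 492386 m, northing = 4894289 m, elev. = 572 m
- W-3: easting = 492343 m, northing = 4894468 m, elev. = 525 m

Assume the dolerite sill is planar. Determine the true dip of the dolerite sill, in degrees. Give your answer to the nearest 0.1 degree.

Two edge vectors: W-1→W-2 = (12, 55, 6), W-1→W-3 = (-31, 234, -41).
Normal n = (W-1→W-2) × (W-1→W-3) = (-3659, 306, 4513).
So ∂z/∂easting = −n_x/n_z = 0.81077 and ∂z/∂northing = −n_y/n_z = −0.06780.
Gradient magnitude |∇z| = √(a² + b²) = √(0.65735 + 0.00460) = 0.81360.
True dip = arctan(0.81360) = 39.1°, dipping toward W (azimuth ≈ 275°).

39.1°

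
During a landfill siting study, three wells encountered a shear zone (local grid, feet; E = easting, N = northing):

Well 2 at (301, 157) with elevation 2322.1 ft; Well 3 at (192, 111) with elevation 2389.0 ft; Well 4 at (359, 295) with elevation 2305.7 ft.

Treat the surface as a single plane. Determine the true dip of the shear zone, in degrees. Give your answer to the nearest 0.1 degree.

Two edge vectors: Well 2→Well 3 = (-109, -46, 66.9), Well 2→Well 4 = (58, 138, -16.4).
Normal n = (Well 2→Well 3) × (Well 2→Well 4) = (-8477.8, 2092.6, -12374).
So ∂z/∂E = −n_x/n_z = −0.68513 and ∂z/∂N = −n_y/n_z = 0.16911.
Gradient magnitude |∇z| = √(a² + b²) = √(0.46940 + 0.02860) = 0.70569.
True dip = arctan(0.70569) = 35.2°, dipping toward ESE (azimuth ≈ 104°).

35.2°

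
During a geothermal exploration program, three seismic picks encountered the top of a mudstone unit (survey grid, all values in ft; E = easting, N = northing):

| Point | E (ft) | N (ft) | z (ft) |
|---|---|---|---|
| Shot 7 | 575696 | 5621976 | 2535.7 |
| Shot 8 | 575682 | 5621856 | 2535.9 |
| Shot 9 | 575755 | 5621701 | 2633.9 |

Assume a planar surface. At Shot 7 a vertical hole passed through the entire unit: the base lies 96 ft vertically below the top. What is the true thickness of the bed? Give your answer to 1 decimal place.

Two edge vectors: Shot 7→Shot 8 = (-14, -120, 0.2), Shot 7→Shot 9 = (59, -275, 98.2).
Normal n = (Shot 7→Shot 8) × (Shot 7→Shot 9) = (-11729, 1386.6, 10930).
So ∂z/∂E = −n_x/n_z = 1.07310 and ∂z/∂N = −n_y/n_z = −0.12686.
|∇z| = √(a²+b²) = 1.08057, so dip δ = arctan(1.08057) = 47.22°.
True thickness = vertical thickness × cos δ = 96 × cos 47.22° = 65.2 ft.

65.2 ft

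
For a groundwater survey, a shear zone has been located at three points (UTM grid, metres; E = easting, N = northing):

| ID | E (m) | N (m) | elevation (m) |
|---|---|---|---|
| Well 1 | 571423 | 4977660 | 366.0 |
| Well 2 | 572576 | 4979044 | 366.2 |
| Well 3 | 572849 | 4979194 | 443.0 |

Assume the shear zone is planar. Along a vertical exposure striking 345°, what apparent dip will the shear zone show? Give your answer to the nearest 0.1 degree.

Let the plane be z = a·E + b·N + c.
Well 2−Well 1: 1153a + 1384b = 0.2;  Well 3−Well 1: 1426a + 1534b = 77.
Solving gives a = 0.51865, b = −0.43194.
Unit vector along 345° is (sin 345°, cos 345°) = (-0.2588, 0.9659).
Slope in that direction = a·(-0.2588) + b·(0.9659) = −0.55145.
Apparent dip = arctan|0.55145| = 28.9° (true dip is 34.0°, so apparent ≤ true as expected).

28.9°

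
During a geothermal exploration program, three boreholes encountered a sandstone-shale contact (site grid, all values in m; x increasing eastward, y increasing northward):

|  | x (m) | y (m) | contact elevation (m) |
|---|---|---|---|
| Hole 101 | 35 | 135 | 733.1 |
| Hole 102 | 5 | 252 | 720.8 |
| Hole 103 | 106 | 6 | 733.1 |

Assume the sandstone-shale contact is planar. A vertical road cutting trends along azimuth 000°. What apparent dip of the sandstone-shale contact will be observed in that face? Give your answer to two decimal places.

Two edge vectors: Hole 101→Hole 102 = (-30, 117, -12.3), Hole 101→Hole 103 = (71, -129, 0).
Normal n = (Hole 101→Hole 102) × (Hole 101→Hole 103) = (-1586.7, -873.3, -4437).
So ∂z/∂x = −n_x/n_z = −0.35761 and ∂z/∂y = −n_y/n_z = −0.19682.
Unit vector along 000° is (sin 0°, cos 0°) = (0.0000, 1.0000).
Slope in that direction = a·(0.0000) + b·(1.0000) = −0.19682.
Apparent dip = arctan|0.19682| = 11.13° (true dip is 22.2°, so apparent ≤ true as expected).

11.13°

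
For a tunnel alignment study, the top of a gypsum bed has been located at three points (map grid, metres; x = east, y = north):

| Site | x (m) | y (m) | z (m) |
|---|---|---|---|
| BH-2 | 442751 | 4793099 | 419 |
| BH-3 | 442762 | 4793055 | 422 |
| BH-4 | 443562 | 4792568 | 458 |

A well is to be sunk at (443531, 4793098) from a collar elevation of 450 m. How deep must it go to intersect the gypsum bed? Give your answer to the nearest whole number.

28 m

Let the plane be z = a·x + b·y + c.
BH-3−BH-2: 11a − 44b = 3;  BH-4−BH-2: 811a − 531b = 39.
Solving gives a = 0.00412157, b = −0.06715143.
Then c = 419 − a·442751 − b·4793099 = 320457.60.
At (443531, 4793098): z_contact = 1828.0 − 321863.4 + 320457.60 = 422.3 m.
Depth below ground = 450 − 422.3 = 28 m.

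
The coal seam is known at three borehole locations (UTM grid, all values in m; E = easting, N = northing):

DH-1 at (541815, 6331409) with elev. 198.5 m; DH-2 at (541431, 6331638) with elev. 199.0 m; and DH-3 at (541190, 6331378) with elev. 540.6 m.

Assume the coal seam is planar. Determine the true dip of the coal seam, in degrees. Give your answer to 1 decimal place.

44.6°

Two edge vectors: DH-1→DH-2 = (-384, 229, 0.5), DH-1→DH-3 = (-625, -31, 342.1).
Normal n = (DH-1→DH-2) × (DH-1→DH-3) = (78356.4, 131053.9, 155029).
So ∂z/∂E = −n_x/n_z = −0.50543 and ∂z/∂N = −n_y/n_z = −0.84535.
Gradient magnitude |∇z| = √(a² + b²) = √(0.25546 + 0.71462) = 0.98493.
True dip = arctan(0.98493) = 44.6°, dipping toward NNE (azimuth ≈ 031°).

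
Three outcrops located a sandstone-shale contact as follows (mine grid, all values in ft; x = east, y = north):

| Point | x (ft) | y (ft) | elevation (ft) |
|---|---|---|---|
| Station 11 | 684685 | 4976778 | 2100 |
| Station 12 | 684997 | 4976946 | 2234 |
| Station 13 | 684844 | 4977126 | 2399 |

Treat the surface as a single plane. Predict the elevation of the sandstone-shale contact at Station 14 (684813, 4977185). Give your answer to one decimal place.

Let the plane be z = a·x + b·y + c.
Station 12−Station 11: 312a + 168b = 134;  Station 13−Station 11: 159a + 348b = 299.
Solving gives a = −0.043975374, b = 0.879287599.
Then c = 2100 − a·684685 − b·4976778 = −4343809.90.
At (684813, 4977185): z = −30114.9 + 4376377.0 − 4343809.90 = 2452.2 ft.

2452.2 ft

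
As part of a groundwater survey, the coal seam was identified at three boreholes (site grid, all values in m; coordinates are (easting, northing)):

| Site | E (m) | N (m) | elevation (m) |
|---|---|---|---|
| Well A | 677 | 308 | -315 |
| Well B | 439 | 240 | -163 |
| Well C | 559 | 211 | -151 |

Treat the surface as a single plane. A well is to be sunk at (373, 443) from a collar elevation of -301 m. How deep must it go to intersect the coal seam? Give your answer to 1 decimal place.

Two edge vectors: Well A→Well B = (-238, -68, 152), Well A→Well C = (-118, -97, 164).
Normal n = (Well A→Well B) × (Well A→Well C) = (3592, 21096, 15062).
So ∂z/∂E = −n_x/n_z = −0.23848 and ∂z/∂N = −n_y/n_z = −1.40061.
Intercept c from Well A: -315 + 161.45 + 431.39 = 277.84.
At (373, 443): z_contact = −88.95 − 620.47 + 277.84 = -431.58 m.
Depth below ground = -301 − (-431.58) = 130.6 m.

130.6 m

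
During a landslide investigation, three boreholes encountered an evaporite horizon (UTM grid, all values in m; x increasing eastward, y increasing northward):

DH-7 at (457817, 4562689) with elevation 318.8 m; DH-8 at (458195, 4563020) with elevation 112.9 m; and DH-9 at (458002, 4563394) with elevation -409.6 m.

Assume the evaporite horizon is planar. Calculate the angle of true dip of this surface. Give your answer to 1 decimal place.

51.3°

Two edge vectors: DH-7→DH-8 = (378, 331, -205.9), DH-7→DH-9 = (185, 705, -728.4).
Normal n = (DH-7→DH-8) × (DH-7→DH-9) = (-95940.9, 237243.7, 205255).
So ∂z/∂x = −n_x/n_z = 0.46742 and ∂z/∂y = −n_y/n_z = −1.15585.
Gradient magnitude |∇z| = √(a² + b²) = √(0.21848 + 1.33599) = 1.24678.
True dip = arctan(1.24678) = 51.3°, dipping toward NNW (azimuth ≈ 338°).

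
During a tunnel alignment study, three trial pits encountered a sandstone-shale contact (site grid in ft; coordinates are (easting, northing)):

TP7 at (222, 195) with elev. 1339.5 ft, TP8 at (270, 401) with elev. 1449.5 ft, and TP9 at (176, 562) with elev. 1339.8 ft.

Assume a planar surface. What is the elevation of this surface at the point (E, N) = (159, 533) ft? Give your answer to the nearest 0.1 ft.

1309.1 ft

Let the plane be z = a·E + b·N + c.
TP8−TP7: 48a + 206b = 110;  TP9−TP7: −46a + 367b = 0.3.
Solving gives a = 1.48783, b = 0.18730.
Then c = 1339.5 − a·222 − b·195 = 972.68.
At (159, 533): z = 236.6 + 99.8 + 972.68 = 1309.1 ft.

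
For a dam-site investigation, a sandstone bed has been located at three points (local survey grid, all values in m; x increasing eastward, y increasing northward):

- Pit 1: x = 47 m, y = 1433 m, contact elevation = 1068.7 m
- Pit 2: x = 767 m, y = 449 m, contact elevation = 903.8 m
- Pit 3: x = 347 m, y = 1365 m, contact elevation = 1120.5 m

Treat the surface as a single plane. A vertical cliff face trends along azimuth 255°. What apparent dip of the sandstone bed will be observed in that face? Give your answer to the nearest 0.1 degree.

Let the plane be z = a·x + b·y + c.
Pit 2−Pit 1: 720a − 984b = −164.9;  Pit 3−Pit 1: 300a − 68b = 51.8.
Solving gives a = 0.25254, b = 0.35236.
Unit vector along 255° is (sin 255°, cos 255°) = (-0.9659, -0.2588).
Slope in that direction = a·(-0.9659) + b·(-0.2588) = −0.33513.
Apparent dip = arctan|0.33513| = 18.5° (true dip is 23.4°, so apparent ≤ true as expected).

18.5°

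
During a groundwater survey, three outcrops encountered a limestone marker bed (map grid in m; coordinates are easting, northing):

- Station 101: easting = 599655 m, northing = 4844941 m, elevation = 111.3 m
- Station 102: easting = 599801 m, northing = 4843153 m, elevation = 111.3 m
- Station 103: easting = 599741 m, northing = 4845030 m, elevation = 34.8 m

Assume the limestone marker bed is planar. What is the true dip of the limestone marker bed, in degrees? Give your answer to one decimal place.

Two edge vectors: Station 101→Station 102 = (146, -1788, 0), Station 101→Station 103 = (86, 89, -76.5).
Normal n = (Station 101→Station 102) × (Station 101→Station 103) = (136782, 11169, 166762).
So ∂z/∂easting = −n_x/n_z = −0.82022 and ∂z/∂northing = −n_y/n_z = −0.06698.
Gradient magnitude |∇z| = √(a² + b²) = √(0.67277 + 0.00449) = 0.82295.
True dip = arctan(0.82295) = 39.5°, dipping toward E (azimuth ≈ 085°).

39.5°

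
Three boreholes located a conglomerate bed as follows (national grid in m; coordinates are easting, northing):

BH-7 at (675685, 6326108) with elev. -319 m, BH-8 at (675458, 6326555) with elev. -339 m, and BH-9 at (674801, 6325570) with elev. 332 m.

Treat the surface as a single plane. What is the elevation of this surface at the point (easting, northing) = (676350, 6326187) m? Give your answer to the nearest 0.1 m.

Two edge vectors: BH-7→BH-8 = (-227, 447, -20), BH-7→BH-9 = (-884, -538, 651).
Normal n = (BH-7→BH-8) × (BH-7→BH-9) = (280237, 165457, 517274).
So ∂z/∂easting = −n_x/n_z = −0.541757367 and ∂z/∂northing = −n_y/n_z = −0.319863361.
Intercept c from BH-7: -319 + 366057.33 + 2023490.16 = 2389228.49.
At (676350, 6326187): z = −366417.6 − 2023515.4 + 2389228.49 = -704.5 m.

-704.5 m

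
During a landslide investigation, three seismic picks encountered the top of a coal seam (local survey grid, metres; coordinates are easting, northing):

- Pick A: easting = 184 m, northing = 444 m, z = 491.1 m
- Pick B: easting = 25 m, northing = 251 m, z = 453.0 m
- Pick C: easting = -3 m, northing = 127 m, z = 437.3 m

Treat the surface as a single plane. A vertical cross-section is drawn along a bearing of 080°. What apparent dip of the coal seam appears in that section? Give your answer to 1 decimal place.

7.6°

Let the plane be z = a·easting + b·northing + c.
Pick B−Pick A: −159a − 193b = −38.1;  Pick C−Pick A: −187a − 317b = −53.8.
Solving gives a = 0.11838, b = 0.09988.
Unit vector along 080° is (sin 80°, cos 80°) = (0.9848, 0.1736).
Slope in that direction = a·(0.9848) + b·(0.1736) = 0.13393.
Apparent dip = arctan|0.13393| = 7.6° (true dip is 8.8°, so apparent ≤ true as expected).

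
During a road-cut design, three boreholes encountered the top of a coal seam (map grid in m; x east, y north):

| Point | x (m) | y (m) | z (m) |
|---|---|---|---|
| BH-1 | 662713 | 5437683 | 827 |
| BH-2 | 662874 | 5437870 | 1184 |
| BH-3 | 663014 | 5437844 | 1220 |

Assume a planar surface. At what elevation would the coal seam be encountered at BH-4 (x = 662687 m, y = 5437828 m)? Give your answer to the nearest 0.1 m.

Let the plane be z = a·x + b·y + c.
BH-2−BH-1: 161a + 187b = 357;  BH-3−BH-1: 301a + 161b = 393.
Solving gives a = 0.527366133, b = 1.455048409.
Then c = 827 − a·662713 − b·5437683 = −8260757.39.
At (662687, 5437828): z = 349478.7 + 7912303.0 − 8260757.39 = 1024.3 m.

1024.3 m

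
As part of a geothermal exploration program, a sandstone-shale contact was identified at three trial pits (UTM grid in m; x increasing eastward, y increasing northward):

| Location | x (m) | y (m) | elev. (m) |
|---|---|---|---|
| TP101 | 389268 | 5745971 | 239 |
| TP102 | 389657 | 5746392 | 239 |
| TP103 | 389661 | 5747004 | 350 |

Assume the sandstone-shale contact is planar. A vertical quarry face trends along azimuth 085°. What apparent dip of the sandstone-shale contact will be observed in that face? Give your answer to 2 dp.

Let the plane be z = a·x + b·y + c.
TP102−TP101: 389a + 421b = 0;  TP103−TP101: 393a + 1033b = 111.
Solving gives a = −0.19769, b = 0.18266.
Unit vector along 085° is (sin 85°, cos 85°) = (0.9962, 0.0872).
Slope in that direction = a·(0.9962) + b·(0.0872) = −0.18102.
Apparent dip = arctan|0.18102| = 10.26° (true dip is 15.1°, so apparent ≤ true as expected).

10.26°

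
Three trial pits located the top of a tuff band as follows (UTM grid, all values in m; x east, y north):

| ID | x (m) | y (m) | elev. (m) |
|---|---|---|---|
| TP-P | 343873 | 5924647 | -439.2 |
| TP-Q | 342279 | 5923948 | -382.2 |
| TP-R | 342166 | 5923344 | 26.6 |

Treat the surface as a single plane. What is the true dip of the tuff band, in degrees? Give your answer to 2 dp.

38.08°

Let the plane be z = a·x + b·y + c.
TP-Q−TP-P: −1594a − 699b = 57;  TP-R−TP-P: −1707a − 1303b = 465.8.
Solving gives a = 0.28437, b = −0.73002.
Gradient magnitude |∇z| = √(a² + b²) = √(0.08087 + 0.53293) = 0.78345.
True dip = arctan(0.78345) = 38.08°, dipping toward NNW (azimuth ≈ 339°).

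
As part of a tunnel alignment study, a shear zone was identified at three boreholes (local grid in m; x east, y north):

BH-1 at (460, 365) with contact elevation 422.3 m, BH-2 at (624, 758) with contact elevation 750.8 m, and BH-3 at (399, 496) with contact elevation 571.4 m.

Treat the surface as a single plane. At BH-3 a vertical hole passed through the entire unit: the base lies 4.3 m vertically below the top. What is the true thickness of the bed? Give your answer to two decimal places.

Two edge vectors: BH-1→BH-2 = (164, 393, 328.5), BH-1→BH-3 = (-61, 131, 149.1).
Normal n = (BH-1→BH-2) × (BH-1→BH-3) = (15562.8, -44490.9, 45457).
So ∂z/∂x = −n_x/n_z = −0.34236 and ∂z/∂y = −n_y/n_z = 0.97875.
|∇z| = √(a²+b²) = 1.03690, so dip δ = arctan(1.03690) = 46.04°.
True thickness = vertical thickness × cos δ = 4.3 × cos 46.04° = 2.98 m.

2.98 m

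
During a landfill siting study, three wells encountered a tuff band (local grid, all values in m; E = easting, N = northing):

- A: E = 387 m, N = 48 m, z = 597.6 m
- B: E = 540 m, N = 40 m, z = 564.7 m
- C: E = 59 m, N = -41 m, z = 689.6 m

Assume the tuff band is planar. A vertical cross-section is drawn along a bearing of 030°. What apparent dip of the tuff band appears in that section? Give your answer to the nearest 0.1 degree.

16.1°

Let the plane be z = a·E + b·N + c.
B−A: 153a − 8b = −32.9;  C−A: −328a − 89b = 92.
Solving gives a = −0.22561, b = −0.20225.
Unit vector along 030° is (sin 30°, cos 30°) = (0.5000, 0.8660).
Slope in that direction = a·(0.5000) + b·(0.8660) = −0.28796.
Apparent dip = arctan|0.28796| = 16.1° (true dip is 16.9°, so apparent ≤ true as expected).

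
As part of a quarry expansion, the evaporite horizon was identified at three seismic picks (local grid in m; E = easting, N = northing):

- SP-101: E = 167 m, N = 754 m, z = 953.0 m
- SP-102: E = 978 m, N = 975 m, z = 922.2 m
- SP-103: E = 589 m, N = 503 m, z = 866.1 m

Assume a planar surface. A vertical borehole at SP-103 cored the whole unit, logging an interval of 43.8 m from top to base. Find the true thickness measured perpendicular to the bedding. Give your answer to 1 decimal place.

42.8 m

Let the plane be z = a·E + b·N + c.
SP-102−SP-101: 811a + 221b = −30.8;  SP-103−SP-101: 422a − 251b = −86.9.
Solving gives a = −0.09075, b = 0.19365.
|∇z| = √(a²+b²) = 0.21385, so dip δ = arctan(0.21385) = 12.07°.
True thickness = vertical thickness × cos δ = 43.8 × cos 12.07° = 42.8 m.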